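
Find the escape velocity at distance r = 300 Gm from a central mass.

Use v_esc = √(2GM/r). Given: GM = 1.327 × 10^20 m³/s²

Convert to SI: r = 300 Gm = 3e+11 m.
Escape velocity comes from setting total energy to zero: ½v² − GM/r = 0 ⇒ v_esc = √(2GM / r).
v_esc = √(2 · 1.327e+20 / 3e+11) m/s ≈ 2.974e+04 m/s = 29.74 km/s.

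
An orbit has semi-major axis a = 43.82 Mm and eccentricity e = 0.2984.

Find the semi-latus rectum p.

Convert to SI: a = 43.82 Mm = 4.382e+07 m.
p = a (1 − e²).
p = 4.382e+07 · (1 − (0.2984)²) = 4.382e+07 · 0.910957 ≈ 3.992e+07 m = 39.92 Mm.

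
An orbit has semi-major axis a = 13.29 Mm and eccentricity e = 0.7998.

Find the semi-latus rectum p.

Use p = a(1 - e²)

Convert to SI: a = 13.29 Mm = 1.329e+07 m.
p = a (1 − e²).
p = 1.329e+07 · (1 − (0.7998)²) = 1.329e+07 · 0.36032 ≈ 4.789e+06 m = 4.789 Mm.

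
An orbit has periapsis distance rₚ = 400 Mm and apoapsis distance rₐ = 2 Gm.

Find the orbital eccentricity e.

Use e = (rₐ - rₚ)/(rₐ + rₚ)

Convert to SI: rₚ = 400 Mm = 4e+08 m; rₐ = 2 Gm = 2e+09 m.
e = (rₐ − rₚ) / (rₐ + rₚ).
e = (2e+09 − 4e+08) / (2e+09 + 4e+08) = 1.6e+09 / 2.4e+09 ≈ 0.6667.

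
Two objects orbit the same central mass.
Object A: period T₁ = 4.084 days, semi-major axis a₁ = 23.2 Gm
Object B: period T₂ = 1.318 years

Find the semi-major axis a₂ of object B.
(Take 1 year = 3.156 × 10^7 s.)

Convert to SI: T₁ = 4.084 days = 352858 s; a₁ = 23.2 Gm = 2.32e+10 m; T₂ = 1.318 years = 4.15961e+07 s.
Kepler's third law: (T₁/T₂)² = (a₁/a₂)³ ⇒ a₂ = a₁ · (T₂/T₁)^(2/3).
T₂/T₁ = 4.15961e+07 / 352858 = 117.883.
a₂ = 2.32e+10 · (117.883)^(2/3) m ≈ 5.578e+11 m = 557.8 Gm.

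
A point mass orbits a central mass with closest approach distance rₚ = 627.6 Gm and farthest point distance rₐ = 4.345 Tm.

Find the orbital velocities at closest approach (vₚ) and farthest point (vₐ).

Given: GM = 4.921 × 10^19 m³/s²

Convert to SI: rₚ = 627.6 Gm = 6.276e+11 m; rₐ = 4.345 Tm = 4.345e+12 m.
Use the vis-viva equation v² = GM(2/r − 1/a) with a = (rₚ + rₐ)/2 = (6.276e+11 + 4.345e+12)/2 = 2.4863e+12 m.
vₚ = √(GM · (2/rₚ − 1/a)) = √(4.921e+19 · (2/6.276e+11 − 1/2.4863e+12)) m/s ≈ 1.171e+04 m/s = 11.71 km/s.
vₐ = √(GM · (2/rₐ − 1/a)) = √(4.921e+19 · (2/4.345e+12 − 1/2.4863e+12)) m/s ≈ 1691 m/s = 1.691 km/s.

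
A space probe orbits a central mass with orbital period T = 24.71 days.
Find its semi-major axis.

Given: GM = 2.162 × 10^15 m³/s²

Convert to SI: T = 24.71 days = 2.13494e+06 s.
Invert Kepler's third law: a = (GM · T² / (4π²))^(1/3).
Substituting T = 2.13494e+06 s and GM = 2.162e+15 m³/s²:
a = (2.162e+15 · (2.13494e+06)² / (4π²))^(1/3) m
a ≈ 6.296e+08 m = 629.6 Mm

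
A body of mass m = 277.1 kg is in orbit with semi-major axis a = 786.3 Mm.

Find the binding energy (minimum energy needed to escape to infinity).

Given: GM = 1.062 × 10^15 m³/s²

Convert to SI: a = 786.3 Mm = 7.863e+08 m.
Total orbital energy is E = −GMm/(2a); binding energy is E_bind = −E = GMm/(2a).
E_bind = 1.062e+15 · 277.1 / (2 · 7.863e+08) J ≈ 1.871e+08 J = 187.1 MJ.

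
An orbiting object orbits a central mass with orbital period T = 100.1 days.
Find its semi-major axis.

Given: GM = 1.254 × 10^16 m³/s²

Convert to SI: T = 100.1 days = 8.64864e+06 s.
Invert Kepler's third law: a = (GM · T² / (4π²))^(1/3).
Substituting T = 8.64864e+06 s and GM = 1.254e+16 m³/s²:
a = (1.254e+16 · (8.64864e+06)² / (4π²))^(1/3) m
a ≈ 2.875e+09 m = 2.875 Gm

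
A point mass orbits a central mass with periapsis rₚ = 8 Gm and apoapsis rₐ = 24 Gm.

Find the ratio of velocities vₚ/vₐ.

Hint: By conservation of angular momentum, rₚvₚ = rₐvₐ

Convert to SI: rₚ = 8 Gm = 8e+09 m; rₐ = 24 Gm = 2.4e+10 m.
Conservation of angular momentum gives rₚvₚ = rₐvₐ, so vₚ/vₐ = rₐ/rₚ.
vₚ/vₐ = 2.4e+10 / 8e+09 ≈ 3.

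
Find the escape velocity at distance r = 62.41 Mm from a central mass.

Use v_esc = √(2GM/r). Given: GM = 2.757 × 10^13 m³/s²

Convert to SI: r = 62.41 Mm = 6.241e+07 m.
Escape velocity comes from setting total energy to zero: ½v² − GM/r = 0 ⇒ v_esc = √(2GM / r).
v_esc = √(2 · 2.757e+13 / 6.241e+07) m/s ≈ 940 m/s = 940 m/s.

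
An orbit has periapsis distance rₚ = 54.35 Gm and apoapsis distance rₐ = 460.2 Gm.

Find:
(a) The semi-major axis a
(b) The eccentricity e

Convert to SI: rₚ = 54.35 Gm = 5.435e+10 m; rₐ = 460.2 Gm = 4.602e+11 m.
(a) a = (rₚ + rₐ) / 2 = (5.435e+10 + 4.602e+11) / 2 ≈ 2.573e+11 m = 257.3 Gm.
(b) e = (rₐ − rₚ) / (rₐ + rₚ) = (4.602e+11 − 5.435e+10) / (4.602e+11 + 5.435e+10) ≈ 0.7887.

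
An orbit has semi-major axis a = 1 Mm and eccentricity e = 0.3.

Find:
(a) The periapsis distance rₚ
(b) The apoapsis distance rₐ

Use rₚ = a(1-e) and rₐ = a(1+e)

Convert to SI: a = 1 Mm = 1e+06 m.
(a) rₚ = a(1 − e) = 1e+06 · (1 − 0.3) = 1e+06 · 0.7 ≈ 7e+05 m = 700 km.
(b) rₐ = a(1 + e) = 1e+06 · (1 + 0.3) = 1e+06 · 1.3 ≈ 1.3e+06 m = 1.3 Mm.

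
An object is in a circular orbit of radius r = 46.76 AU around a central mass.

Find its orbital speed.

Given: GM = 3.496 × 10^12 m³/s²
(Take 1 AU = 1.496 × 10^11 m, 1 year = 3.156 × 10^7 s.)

Convert to SI: r = 46.76 AU = 6.9953e+12 m.
For a circular orbit, gravity supplies the centripetal force, so v = √(GM / r).
v = √(3.496e+12 / 6.9953e+12) m/s ≈ 0.7069 m/s = 0.0001491 AU/year.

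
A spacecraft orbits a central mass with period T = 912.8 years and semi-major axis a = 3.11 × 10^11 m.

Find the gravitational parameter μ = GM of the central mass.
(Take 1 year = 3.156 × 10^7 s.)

Convert to SI: T = 912.8 years = 2.8808e+10 s.
GM = 4π² · a³ / T².
GM = 4π² · (3.11e+11)³ / (2.8808e+10)² m³/s² ≈ 1.431e+15 m³/s² = 1.431 × 10^15 m³/s².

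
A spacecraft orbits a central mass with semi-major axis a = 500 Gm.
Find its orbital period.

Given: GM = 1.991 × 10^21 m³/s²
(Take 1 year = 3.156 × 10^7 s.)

Convert to SI: a = 500 Gm = 5e+11 m.
Kepler's third law: T = 2π √(a³ / GM).
Substituting a = 5e+11 m and GM = 1.991e+21 m³/s²:
T = 2π √((5e+11)³ / 1.991e+21) s
T ≈ 4.979e+07 s = 1.577 years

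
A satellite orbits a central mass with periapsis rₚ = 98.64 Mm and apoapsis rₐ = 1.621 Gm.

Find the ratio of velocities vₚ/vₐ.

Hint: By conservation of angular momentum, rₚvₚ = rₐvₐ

Convert to SI: rₚ = 98.64 Mm = 9.864e+07 m; rₐ = 1.621 Gm = 1.621e+09 m.
Conservation of angular momentum gives rₚvₚ = rₐvₐ, so vₚ/vₐ = rₐ/rₚ.
vₚ/vₐ = 1.621e+09 / 9.864e+07 ≈ 16.43.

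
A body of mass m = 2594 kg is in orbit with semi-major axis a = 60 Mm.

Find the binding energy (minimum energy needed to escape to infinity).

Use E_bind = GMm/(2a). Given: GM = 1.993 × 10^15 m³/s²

Convert to SI: a = 60 Mm = 6e+07 m.
Total orbital energy is E = −GMm/(2a); binding energy is E_bind = −E = GMm/(2a).
E_bind = 1.993e+15 · 2594 / (2 · 6e+07) J ≈ 4.308e+10 J = 43.08 GJ.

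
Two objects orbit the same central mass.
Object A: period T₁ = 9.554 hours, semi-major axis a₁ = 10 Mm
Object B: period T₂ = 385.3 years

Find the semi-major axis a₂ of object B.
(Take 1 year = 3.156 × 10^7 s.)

Convert to SI: T₁ = 9.554 hours = 34394.4 s; a₁ = 10 Mm = 1e+07 m; T₂ = 385.3 years = 1.21601e+10 s.
Kepler's third law: (T₁/T₂)² = (a₁/a₂)³ ⇒ a₂ = a₁ · (T₂/T₁)^(2/3).
T₂/T₁ = 1.21601e+10 / 34394.4 = 353548.
a₂ = 1e+07 · (353548)^(2/3) m ≈ 5e+10 m = 50 Gm.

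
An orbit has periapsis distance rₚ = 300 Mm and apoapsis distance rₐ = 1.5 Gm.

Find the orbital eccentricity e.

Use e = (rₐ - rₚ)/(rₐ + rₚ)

Convert to SI: rₚ = 300 Mm = 3e+08 m; rₐ = 1.5 Gm = 1.5e+09 m.
e = (rₐ − rₚ) / (rₐ + rₚ).
e = (1.5e+09 − 3e+08) / (1.5e+09 + 3e+08) = 1.2e+09 / 1.8e+09 ≈ 0.6667.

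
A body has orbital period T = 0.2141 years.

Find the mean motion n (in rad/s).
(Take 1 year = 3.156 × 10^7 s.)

Convert to SI: T = 0.2141 years = 6.757e+06 s.
n = 2π / T.
n = 2π / 6.757e+06 s ≈ 9.299e-07 rad/s.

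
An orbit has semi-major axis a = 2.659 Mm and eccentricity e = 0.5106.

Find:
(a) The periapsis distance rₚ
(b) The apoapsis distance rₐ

Convert to SI: a = 2.659 Mm = 2.659e+06 m.
(a) rₚ = a(1 − e) = 2.659e+06 · (1 − 0.5106) = 2.659e+06 · 0.4894 ≈ 1.301e+06 m = 1.301 Mm.
(b) rₐ = a(1 + e) = 2.659e+06 · (1 + 0.5106) = 2.659e+06 · 1.5106 ≈ 4.017e+06 m = 4.017 Mm.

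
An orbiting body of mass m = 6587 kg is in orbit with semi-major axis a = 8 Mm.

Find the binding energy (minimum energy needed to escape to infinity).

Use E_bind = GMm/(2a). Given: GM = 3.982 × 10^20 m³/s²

Convert to SI: a = 8 Mm = 8e+06 m.
Total orbital energy is E = −GMm/(2a); binding energy is E_bind = −E = GMm/(2a).
E_bind = 3.982e+20 · 6587 / (2 · 8e+06) J ≈ 1.639e+17 J = 163.9 PJ.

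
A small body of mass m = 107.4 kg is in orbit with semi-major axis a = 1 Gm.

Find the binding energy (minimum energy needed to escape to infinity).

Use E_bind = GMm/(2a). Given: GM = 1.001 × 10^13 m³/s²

Convert to SI: a = 1 Gm = 1e+09 m.
Total orbital energy is E = −GMm/(2a); binding energy is E_bind = −E = GMm/(2a).
E_bind = 1.001e+13 · 107.4 / (2 · 1e+09) J ≈ 5.375e+05 J = 537.5 kJ.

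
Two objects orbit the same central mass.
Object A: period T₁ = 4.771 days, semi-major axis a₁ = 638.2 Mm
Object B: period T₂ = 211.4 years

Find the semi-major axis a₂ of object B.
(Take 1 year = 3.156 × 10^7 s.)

Convert to SI: T₁ = 4.771 days = 412214 s; a₁ = 638.2 Mm = 6.382e+08 m; T₂ = 211.4 years = 6.67178e+09 s.
Kepler's third law: (T₁/T₂)² = (a₁/a₂)³ ⇒ a₂ = a₁ · (T₂/T₁)^(2/3).
T₂/T₁ = 6.67178e+09 / 412214 = 16185.2.
a₂ = 6.382e+08 · (16185.2)^(2/3) m ≈ 4.084e+11 m = 408.4 Gm.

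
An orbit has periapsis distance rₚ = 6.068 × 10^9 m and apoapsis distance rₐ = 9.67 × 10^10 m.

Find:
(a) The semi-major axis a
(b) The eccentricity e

(a) a = (rₚ + rₐ) / 2 = (6.068e+09 + 9.67e+10) / 2 ≈ 5.138e+10 m = 5.138 × 10^10 m.
(b) e = (rₐ − rₚ) / (rₐ + rₚ) = (9.67e+10 − 6.068e+09) / (9.67e+10 + 6.068e+09) ≈ 0.8819.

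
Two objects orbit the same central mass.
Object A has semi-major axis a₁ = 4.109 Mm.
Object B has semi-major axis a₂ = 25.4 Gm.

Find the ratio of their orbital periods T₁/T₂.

Convert to SI: a₁ = 4.109 Mm = 4.109e+06 m; a₂ = 25.4 Gm = 2.54e+10 m.
From Kepler's third law, (T₁/T₂)² = (a₁/a₂)³, so T₁/T₂ = (a₁/a₂)^(3/2).
a₁/a₂ = 4.109e+06 / 2.54e+10 = 0.000161772.
T₁/T₂ = (0.000161772)^(3/2) ≈ 2.058e-06.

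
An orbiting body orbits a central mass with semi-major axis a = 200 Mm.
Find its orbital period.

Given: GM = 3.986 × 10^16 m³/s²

Convert to SI: a = 200 Mm = 2e+08 m.
Kepler's third law: T = 2π √(a³ / GM).
Substituting a = 2e+08 m and GM = 3.986e+16 m³/s²:
T = 2π √((2e+08)³ / 3.986e+16) s
T ≈ 8.901e+04 s = 1.03 days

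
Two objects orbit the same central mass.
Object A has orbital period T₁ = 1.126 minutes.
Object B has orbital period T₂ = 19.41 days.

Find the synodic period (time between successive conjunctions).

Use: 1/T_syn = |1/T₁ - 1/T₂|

Convert to SI: T₁ = 1.126 minutes = 67.56 s; T₂ = 19.41 days = 1.67702e+06 s.
T_syn = |T₁ · T₂ / (T₁ − T₂)|.
T_syn = |67.56 · 1.67702e+06 / (67.56 − 1.67702e+06)| s ≈ 67.56 s = 1.126 minutes.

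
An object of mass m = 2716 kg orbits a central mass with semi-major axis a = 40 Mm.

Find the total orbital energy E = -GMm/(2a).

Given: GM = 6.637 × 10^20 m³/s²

Convert to SI: a = 40 Mm = 4e+07 m.
E = −GMm / (2a).
E = −6.637e+20 · 2716 / (2 · 4e+07) J ≈ -2.253e+16 J = -22.53 PJ.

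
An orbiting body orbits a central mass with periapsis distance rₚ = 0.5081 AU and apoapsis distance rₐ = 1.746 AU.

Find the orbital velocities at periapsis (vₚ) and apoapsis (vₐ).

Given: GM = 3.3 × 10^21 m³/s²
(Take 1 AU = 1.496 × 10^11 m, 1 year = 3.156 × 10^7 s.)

Convert to SI: rₚ = 0.5081 AU = 7.60118e+10 m; rₐ = 1.746 AU = 2.61202e+11 m.
Use the vis-viva equation v² = GM(2/r − 1/a) with a = (rₚ + rₐ)/2 = (7.60118e+10 + 2.61202e+11)/2 = 1.68607e+11 m.
vₚ = √(GM · (2/rₚ − 1/a)) = √(3.3e+21 · (2/7.60118e+10 − 1/1.68607e+11)) m/s ≈ 2.593e+05 m/s = 54.71 AU/year.
vₐ = √(GM · (2/rₐ − 1/a)) = √(3.3e+21 · (2/2.61202e+11 − 1/1.68607e+11)) m/s ≈ 7.547e+04 m/s = 15.92 AU/year.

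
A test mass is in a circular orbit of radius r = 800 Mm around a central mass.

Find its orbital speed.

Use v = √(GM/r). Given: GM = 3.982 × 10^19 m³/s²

Convert to SI: r = 800 Mm = 8e+08 m.
For a circular orbit, gravity supplies the centripetal force, so v = √(GM / r).
v = √(3.982e+19 / 8e+08) m/s ≈ 2.231e+05 m/s = 223.1 km/s.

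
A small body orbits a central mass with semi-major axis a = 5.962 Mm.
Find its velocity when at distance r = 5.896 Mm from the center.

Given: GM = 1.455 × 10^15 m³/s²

Convert to SI: a = 5.962 Mm = 5.962e+06 m; r = 5.896 Mm = 5.896e+06 m.
Vis-viva: v = √(GM · (2/r − 1/a)).
2/r − 1/a = 2/5.896e+06 − 1/5.962e+06 = 1.71484e-07 m⁻¹.
v = √(1.455e+15 · 1.71484e-07) m/s ≈ 1.58e+04 m/s = 15.8 km/s.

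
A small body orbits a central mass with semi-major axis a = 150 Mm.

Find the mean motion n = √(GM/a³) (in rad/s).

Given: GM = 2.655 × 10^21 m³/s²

Convert to SI: a = 150 Mm = 1.5e+08 m.
n = √(GM / a³).
n = √(2.655e+21 / (1.5e+08)³) rad/s ≈ 0.02805 rad/s.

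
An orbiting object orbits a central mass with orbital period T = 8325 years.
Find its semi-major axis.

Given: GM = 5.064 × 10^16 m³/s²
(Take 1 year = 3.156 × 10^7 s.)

Convert to SI: T = 8325 years = 2.62737e+11 s.
Invert Kepler's third law: a = (GM · T² / (4π²))^(1/3).
Substituting T = 2.62737e+11 s and GM = 5.064e+16 m³/s²:
a = (5.064e+16 · (2.62737e+11)² / (4π²))^(1/3) m
a ≈ 4.457e+12 m = 4.457 Tm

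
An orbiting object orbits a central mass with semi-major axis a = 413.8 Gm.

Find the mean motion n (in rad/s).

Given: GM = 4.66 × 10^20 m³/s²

Convert to SI: a = 413.8 Gm = 4.138e+11 m.
n = √(GM / a³).
n = √(4.66e+20 / (4.138e+11)³) rad/s ≈ 8.11e-08 rad/s.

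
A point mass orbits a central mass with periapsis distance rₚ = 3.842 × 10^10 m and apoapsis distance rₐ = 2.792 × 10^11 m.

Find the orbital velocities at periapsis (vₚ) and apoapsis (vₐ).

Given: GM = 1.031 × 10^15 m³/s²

Use the vis-viva equation v² = GM(2/r − 1/a) with a = (rₚ + rₐ)/2 = (3.842e+10 + 2.792e+11)/2 = 1.5881e+11 m.
vₚ = √(GM · (2/rₚ − 1/a)) = √(1.031e+15 · (2/3.842e+10 − 1/1.5881e+11)) m/s ≈ 217.2 m/s = 217.2 m/s.
vₐ = √(GM · (2/rₐ − 1/a)) = √(1.031e+15 · (2/2.792e+11 − 1/1.5881e+11)) m/s ≈ 29.89 m/s = 29.89 m/s.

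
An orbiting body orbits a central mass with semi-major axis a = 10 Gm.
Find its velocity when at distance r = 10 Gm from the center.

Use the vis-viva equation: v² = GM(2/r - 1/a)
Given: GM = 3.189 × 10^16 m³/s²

Convert to SI: a = 10 Gm = 1e+10 m; r = 10 Gm = 1e+10 m.
Vis-viva: v = √(GM · (2/r − 1/a)).
2/r − 1/a = 2/1e+10 − 1/1e+10 = 1e-10 m⁻¹.
v = √(3.189e+16 · 1e-10) m/s ≈ 1786 m/s = 1.786 km/s.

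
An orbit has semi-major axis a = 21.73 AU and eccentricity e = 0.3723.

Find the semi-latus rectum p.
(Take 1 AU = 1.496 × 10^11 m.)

Convert to SI: a = 21.73 AU = 3.25081e+12 m.
p = a (1 − e²).
p = 3.25081e+12 · (1 − (0.3723)²) = 3.25081e+12 · 0.861393 ≈ 2.8e+12 m = 18.72 AU.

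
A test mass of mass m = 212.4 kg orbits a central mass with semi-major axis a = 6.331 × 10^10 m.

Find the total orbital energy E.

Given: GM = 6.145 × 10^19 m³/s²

E = −GMm / (2a).
E = −6.145e+19 · 212.4 / (2 · 6.331e+10) J ≈ -1.031e+11 J = -103.1 GJ.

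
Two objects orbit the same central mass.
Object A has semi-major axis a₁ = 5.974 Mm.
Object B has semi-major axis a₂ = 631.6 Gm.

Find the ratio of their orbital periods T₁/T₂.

Convert to SI: a₁ = 5.974 Mm = 5.974e+06 m; a₂ = 631.6 Gm = 6.316e+11 m.
From Kepler's third law, (T₁/T₂)² = (a₁/a₂)³, so T₁/T₂ = (a₁/a₂)^(3/2).
a₁/a₂ = 5.974e+06 / 6.316e+11 = 9.45852e-06.
T₁/T₂ = (9.45852e-06)^(3/2) ≈ 2.909e-08.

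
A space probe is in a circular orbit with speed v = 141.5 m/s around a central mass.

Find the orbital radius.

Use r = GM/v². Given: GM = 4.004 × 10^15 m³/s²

For a circular orbit, v² = GM / r, so r = GM / v².
r = 4.004e+15 / (141.5)² m ≈ 2e+11 m = 200 Gm.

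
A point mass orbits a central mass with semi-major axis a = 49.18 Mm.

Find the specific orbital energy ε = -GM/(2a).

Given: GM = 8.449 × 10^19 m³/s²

Convert to SI: a = 49.18 Mm = 4.918e+07 m.
ε = −GM / (2a).
ε = −8.449e+19 / (2 · 4.918e+07) J/kg ≈ -8.59e+11 J/kg = -859 GJ/kg.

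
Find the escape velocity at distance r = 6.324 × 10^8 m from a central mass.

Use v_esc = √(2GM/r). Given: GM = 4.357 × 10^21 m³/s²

Escape velocity comes from setting total energy to zero: ½v² − GM/r = 0 ⇒ v_esc = √(2GM / r).
v_esc = √(2 · 4.357e+21 / 6.324e+08) m/s ≈ 3.712e+06 m/s = 3712 km/s.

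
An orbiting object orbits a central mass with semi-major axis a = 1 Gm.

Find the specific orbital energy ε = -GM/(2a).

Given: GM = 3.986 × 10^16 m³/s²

Convert to SI: a = 1 Gm = 1e+09 m.
ε = −GM / (2a).
ε = −3.986e+16 / (2 · 1e+09) J/kg ≈ -1.993e+07 J/kg = -19.93 MJ/kg.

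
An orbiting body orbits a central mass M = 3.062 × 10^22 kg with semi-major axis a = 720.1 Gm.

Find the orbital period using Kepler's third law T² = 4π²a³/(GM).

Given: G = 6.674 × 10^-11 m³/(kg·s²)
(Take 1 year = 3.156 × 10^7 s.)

Convert to SI: a = 720.1 Gm = 7.201e+11 m.
GM = G · M = 6.674e-11 · 3.062e+22 = 2.04358e+12 m³/s².
Kepler's third law: T = 2π √(a³ / GM).
Substituting a = 7.201e+11 m and GM = 2.04358e+12 m³/s²:
T = 2π √((7.201e+11)³ / 2.04358e+12) s
T ≈ 2.686e+12 s = 8.51e+04 years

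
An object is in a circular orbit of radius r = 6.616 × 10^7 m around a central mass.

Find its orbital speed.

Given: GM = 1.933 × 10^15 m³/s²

For a circular orbit, gravity supplies the centripetal force, so v = √(GM / r).
v = √(1.933e+15 / 6.616e+07) m/s ≈ 5405 m/s = 5.405 km/s.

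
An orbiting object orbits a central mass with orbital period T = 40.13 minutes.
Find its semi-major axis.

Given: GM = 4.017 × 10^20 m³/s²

Convert to SI: T = 40.13 minutes = 2407.8 s.
Invert Kepler's third law: a = (GM · T² / (4π²))^(1/3).
Substituting T = 2407.8 s and GM = 4.017e+20 m³/s²:
a = (4.017e+20 · (2407.8)² / (4π²))^(1/3) m
a ≈ 3.893e+08 m = 389.3 Mm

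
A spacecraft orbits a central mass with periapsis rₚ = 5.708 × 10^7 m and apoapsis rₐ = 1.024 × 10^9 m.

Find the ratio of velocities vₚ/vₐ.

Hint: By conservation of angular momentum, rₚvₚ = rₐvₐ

Conservation of angular momentum gives rₚvₚ = rₐvₐ, so vₚ/vₐ = rₐ/rₚ.
vₚ/vₐ = 1.024e+09 / 5.708e+07 ≈ 17.94.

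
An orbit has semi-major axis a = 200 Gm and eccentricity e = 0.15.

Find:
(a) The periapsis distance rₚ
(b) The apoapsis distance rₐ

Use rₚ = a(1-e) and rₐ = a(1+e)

Convert to SI: a = 200 Gm = 2e+11 m.
(a) rₚ = a(1 − e) = 2e+11 · (1 − 0.15) = 2e+11 · 0.85 ≈ 1.7e+11 m = 170 Gm.
(b) rₐ = a(1 + e) = 2e+11 · (1 + 0.15) = 2e+11 · 1.15 ≈ 2.3e+11 m = 230 Gm.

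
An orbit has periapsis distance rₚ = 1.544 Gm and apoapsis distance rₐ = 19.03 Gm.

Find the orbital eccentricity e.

Convert to SI: rₚ = 1.544 Gm = 1.544e+09 m; rₐ = 19.03 Gm = 1.903e+10 m.
e = (rₐ − rₚ) / (rₐ + rₚ).
e = (1.903e+10 − 1.544e+09) / (1.903e+10 + 1.544e+09) = 1.7486e+10 / 2.0574e+10 ≈ 0.8499.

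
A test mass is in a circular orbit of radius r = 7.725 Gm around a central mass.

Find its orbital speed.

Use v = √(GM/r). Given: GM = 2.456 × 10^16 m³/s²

Convert to SI: r = 7.725 Gm = 7.725e+09 m.
For a circular orbit, gravity supplies the centripetal force, so v = √(GM / r).
v = √(2.456e+16 / 7.725e+09) m/s ≈ 1783 m/s = 1.783 km/s.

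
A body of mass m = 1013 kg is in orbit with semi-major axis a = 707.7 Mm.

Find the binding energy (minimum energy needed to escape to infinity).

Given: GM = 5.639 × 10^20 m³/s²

Convert to SI: a = 707.7 Mm = 7.077e+08 m.
Total orbital energy is E = −GMm/(2a); binding energy is E_bind = −E = GMm/(2a).
E_bind = 5.639e+20 · 1013 / (2 · 7.077e+08) J ≈ 4.036e+14 J = 403.6 TJ.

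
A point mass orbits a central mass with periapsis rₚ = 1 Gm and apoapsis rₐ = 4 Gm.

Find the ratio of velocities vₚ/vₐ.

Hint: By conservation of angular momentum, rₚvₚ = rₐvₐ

Convert to SI: rₚ = 1 Gm = 1e+09 m; rₐ = 4 Gm = 4e+09 m.
Conservation of angular momentum gives rₚvₚ = rₐvₐ, so vₚ/vₐ = rₐ/rₚ.
vₚ/vₐ = 4e+09 / 1e+09 ≈ 4.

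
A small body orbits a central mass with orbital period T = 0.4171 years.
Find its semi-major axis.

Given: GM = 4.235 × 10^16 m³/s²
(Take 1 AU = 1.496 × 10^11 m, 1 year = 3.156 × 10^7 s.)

Convert to SI: T = 0.4171 years = 1.31637e+07 s.
Invert Kepler's third law: a = (GM · T² / (4π²))^(1/3).
Substituting T = 1.31637e+07 s and GM = 4.235e+16 m³/s²:
a = (4.235e+16 · (1.31637e+07)² / (4π²))^(1/3) m
a ≈ 5.707e+09 m = 0.03815 AU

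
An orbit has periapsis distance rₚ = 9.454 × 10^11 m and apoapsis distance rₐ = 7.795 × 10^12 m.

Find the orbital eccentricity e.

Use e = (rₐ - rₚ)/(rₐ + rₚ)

e = (rₐ − rₚ) / (rₐ + rₚ).
e = (7.795e+12 − 9.454e+11) / (7.795e+12 + 9.454e+11) = 6.8496e+12 / 8.7404e+12 ≈ 0.7837.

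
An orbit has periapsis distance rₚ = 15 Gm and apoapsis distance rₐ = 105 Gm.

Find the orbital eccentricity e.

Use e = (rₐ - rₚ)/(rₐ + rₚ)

Convert to SI: rₚ = 15 Gm = 1.5e+10 m; rₐ = 105 Gm = 1.05e+11 m.
e = (rₐ − rₚ) / (rₐ + rₚ).
e = (1.05e+11 − 1.5e+10) / (1.05e+11 + 1.5e+10) = 9e+10 / 1.2e+11 ≈ 0.75.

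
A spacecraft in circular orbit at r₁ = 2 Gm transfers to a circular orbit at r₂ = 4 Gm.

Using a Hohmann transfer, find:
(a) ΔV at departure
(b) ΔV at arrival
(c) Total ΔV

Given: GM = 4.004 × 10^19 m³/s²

Convert to SI: r₁ = 2 Gm = 2e+09 m; r₂ = 4 Gm = 4e+09 m.
Transfer semi-major axis: a_t = (r₁ + r₂)/2 = (2e+09 + 4e+09)/2 = 3e+09 m.
Circular speeds: v₁ = √(GM/r₁) = 141492 m/s, v₂ = √(GM/r₂) = 100050 m/s.
Transfer speeds (vis-viva v² = GM(2/r − 1/a_t)): v₁ᵗ = 163381 m/s, v₂ᵗ = 81690.5 m/s.
(a) ΔV₁ = |v₁ᵗ − v₁| ≈ 2.189e+04 m/s = 21.89 km/s.
(b) ΔV₂ = |v₂ − v₂ᵗ| ≈ 1.836e+04 m/s = 18.36 km/s.
(c) ΔV_total = ΔV₁ + ΔV₂ ≈ 4.025e+04 m/s = 40.25 km/s.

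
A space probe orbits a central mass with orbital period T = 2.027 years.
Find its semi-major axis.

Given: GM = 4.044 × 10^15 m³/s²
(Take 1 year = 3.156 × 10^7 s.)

Convert to SI: T = 2.027 years = 6.39721e+07 s.
Invert Kepler's third law: a = (GM · T² / (4π²))^(1/3).
Substituting T = 6.39721e+07 s and GM = 4.044e+15 m³/s²:
a = (4.044e+15 · (6.39721e+07)² / (4π²))^(1/3) m
a ≈ 7.484e+09 m = 7.484 Gm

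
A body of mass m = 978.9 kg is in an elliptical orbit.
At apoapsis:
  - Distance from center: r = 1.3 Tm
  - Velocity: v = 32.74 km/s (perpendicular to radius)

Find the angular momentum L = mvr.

Convert to SI: r = 1.3 Tm = 1.3e+12 m; v = 32.74 km/s = 32740 m/s.
Since v is perpendicular to r, L = m · v · r.
L = 978.9 · 32740 · 1.3e+12 kg·m²/s ≈ 4.166e+19 kg·m²/s.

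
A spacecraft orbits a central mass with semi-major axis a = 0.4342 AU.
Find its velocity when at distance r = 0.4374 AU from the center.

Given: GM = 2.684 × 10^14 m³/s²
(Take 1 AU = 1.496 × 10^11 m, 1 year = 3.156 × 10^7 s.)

Convert to SI: a = 0.4342 AU = 6.49563e+10 m; r = 0.4374 AU = 6.5435e+10 m.
Vis-viva: v = √(GM · (2/r − 1/a)).
2/r − 1/a = 2/6.5435e+10 − 1/6.49563e+10 = 1.51697e-11 m⁻¹.
v = √(2.684e+14 · 1.51697e-11) m/s ≈ 63.81 m/s = 0.01346 AU/year.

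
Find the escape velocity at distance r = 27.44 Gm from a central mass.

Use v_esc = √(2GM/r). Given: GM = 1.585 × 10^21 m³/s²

Convert to SI: r = 27.44 Gm = 2.744e+10 m.
Escape velocity comes from setting total energy to zero: ½v² − GM/r = 0 ⇒ v_esc = √(2GM / r).
v_esc = √(2 · 1.585e+21 / 2.744e+10) m/s ≈ 3.399e+05 m/s = 339.9 km/s.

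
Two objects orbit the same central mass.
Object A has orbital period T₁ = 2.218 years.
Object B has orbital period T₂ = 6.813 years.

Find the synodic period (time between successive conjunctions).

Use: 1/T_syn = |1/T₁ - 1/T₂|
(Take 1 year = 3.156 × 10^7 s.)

Convert to SI: T₁ = 2.218 years = 7.00001e+07 s; T₂ = 6.813 years = 2.15018e+08 s.
T_syn = |T₁ · T₂ / (T₁ − T₂)|.
T_syn = |7.00001e+07 · 2.15018e+08 / (7.00001e+07 − 2.15018e+08)| s ≈ 1.038e+08 s = 3.289 years.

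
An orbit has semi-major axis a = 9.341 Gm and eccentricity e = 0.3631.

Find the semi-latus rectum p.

Convert to SI: a = 9.341 Gm = 9.341e+09 m.
p = a (1 − e²).
p = 9.341e+09 · (1 − (0.3631)²) = 9.341e+09 · 0.868158 ≈ 8.109e+09 m = 8.109 Gm.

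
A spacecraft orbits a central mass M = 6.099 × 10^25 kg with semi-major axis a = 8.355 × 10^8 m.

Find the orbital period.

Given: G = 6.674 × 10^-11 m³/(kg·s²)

GM = G · M = 6.674e-11 · 6.099e+25 = 4.07047e+15 m³/s².
Kepler's third law: T = 2π √(a³ / GM).
Substituting a = 8.355e+08 m and GM = 4.07047e+15 m³/s²:
T = 2π √((8.355e+08)³ / 4.07047e+15) s
T ≈ 2.378e+06 s = 27.53 days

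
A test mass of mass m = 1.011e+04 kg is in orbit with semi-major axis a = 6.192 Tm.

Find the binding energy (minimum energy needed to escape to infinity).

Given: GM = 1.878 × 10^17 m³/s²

Convert to SI: a = 6.192 Tm = 6.192e+12 m.
Total orbital energy is E = −GMm/(2a); binding energy is E_bind = −E = GMm/(2a).
E_bind = 1.878e+17 · 1.011e+04 / (2 · 6.192e+12) J ≈ 1.533e+08 J = 153.3 MJ.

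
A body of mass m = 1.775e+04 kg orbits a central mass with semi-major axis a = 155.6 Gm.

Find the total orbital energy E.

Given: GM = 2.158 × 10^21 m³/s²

Convert to SI: a = 155.6 Gm = 1.556e+11 m.
E = −GMm / (2a).
E = −2.158e+21 · 1.775e+04 / (2 · 1.556e+11) J ≈ -1.231e+14 J = -123.1 TJ.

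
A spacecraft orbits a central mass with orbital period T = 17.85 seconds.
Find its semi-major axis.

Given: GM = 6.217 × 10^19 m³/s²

Invert Kepler's third law: a = (GM · T² / (4π²))^(1/3).
Substituting T = 17.85 s and GM = 6.217e+19 m³/s²:
a = (6.217e+19 · (17.85)² / (4π²))^(1/3) m
a ≈ 7.946e+06 m = 7.946 Mm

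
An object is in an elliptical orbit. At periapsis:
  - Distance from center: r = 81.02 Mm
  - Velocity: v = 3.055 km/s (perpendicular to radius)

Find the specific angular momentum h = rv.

Convert to SI: r = 81.02 Mm = 8.102e+07 m; v = 3.055 km/s = 3055 m/s.
With v perpendicular to r, h = r · v.
h = 8.102e+07 · 3055 m²/s ≈ 2.475e+11 m²/s.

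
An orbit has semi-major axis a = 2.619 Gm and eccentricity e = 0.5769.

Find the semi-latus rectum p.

Convert to SI: a = 2.619 Gm = 2.619e+09 m.
p = a (1 − e²).
p = 2.619e+09 · (1 − (0.5769)²) = 2.619e+09 · 0.667186 ≈ 1.747e+09 m = 1.747 Gm.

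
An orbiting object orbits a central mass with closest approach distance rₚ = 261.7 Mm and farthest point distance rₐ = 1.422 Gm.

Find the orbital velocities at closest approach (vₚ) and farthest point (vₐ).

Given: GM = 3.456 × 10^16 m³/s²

Convert to SI: rₚ = 261.7 Mm = 2.617e+08 m; rₐ = 1.422 Gm = 1.422e+09 m.
Use the vis-viva equation v² = GM(2/r − 1/a) with a = (rₚ + rₐ)/2 = (2.617e+08 + 1.422e+09)/2 = 8.4185e+08 m.
vₚ = √(GM · (2/rₚ − 1/a)) = √(3.456e+16 · (2/2.617e+08 − 1/8.4185e+08)) m/s ≈ 1.494e+04 m/s = 14.94 km/s.
vₐ = √(GM · (2/rₐ − 1/a)) = √(3.456e+16 · (2/1.422e+09 − 1/8.4185e+08)) m/s ≈ 2749 m/s = 2.749 km/s.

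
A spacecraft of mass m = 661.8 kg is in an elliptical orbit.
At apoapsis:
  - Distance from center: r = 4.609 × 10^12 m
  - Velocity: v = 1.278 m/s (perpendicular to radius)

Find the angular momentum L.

Since v is perpendicular to r, L = m · v · r.
L = 661.8 · 1.278 · 4.609e+12 kg·m²/s ≈ 3.898e+15 kg·m²/s.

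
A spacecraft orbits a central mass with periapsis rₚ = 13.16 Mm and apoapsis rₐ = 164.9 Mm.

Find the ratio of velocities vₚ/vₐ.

Convert to SI: rₚ = 13.16 Mm = 1.316e+07 m; rₐ = 164.9 Mm = 1.649e+08 m.
Conservation of angular momentum gives rₚvₚ = rₐvₐ, so vₚ/vₐ = rₐ/rₚ.
vₚ/vₐ = 1.649e+08 / 1.316e+07 ≈ 12.53.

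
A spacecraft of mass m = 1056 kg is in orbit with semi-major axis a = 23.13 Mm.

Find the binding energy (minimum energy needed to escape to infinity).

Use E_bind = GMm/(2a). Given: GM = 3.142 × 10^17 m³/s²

Convert to SI: a = 23.13 Mm = 2.313e+07 m.
Total orbital energy is E = −GMm/(2a); binding energy is E_bind = −E = GMm/(2a).
E_bind = 3.142e+17 · 1056 / (2 · 2.313e+07) J ≈ 7.172e+12 J = 7.172 TJ.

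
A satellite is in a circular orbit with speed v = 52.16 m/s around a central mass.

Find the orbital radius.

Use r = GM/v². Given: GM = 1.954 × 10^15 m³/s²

For a circular orbit, v² = GM / r, so r = GM / v².
r = 1.954e+15 / (52.16)² m ≈ 7.182e+11 m = 7.182 × 10^11 m.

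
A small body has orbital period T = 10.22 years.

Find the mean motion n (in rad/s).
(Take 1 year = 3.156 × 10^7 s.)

Convert to SI: T = 10.22 years = 3.22543e+08 s.
n = 2π / T.
n = 2π / 3.22543e+08 s ≈ 1.948e-08 rad/s.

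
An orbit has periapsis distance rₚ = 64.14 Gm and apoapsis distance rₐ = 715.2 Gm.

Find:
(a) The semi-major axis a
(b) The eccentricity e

Convert to SI: rₚ = 64.14 Gm = 6.414e+10 m; rₐ = 715.2 Gm = 7.152e+11 m.
(a) a = (rₚ + rₐ) / 2 = (6.414e+10 + 7.152e+11) / 2 ≈ 3.897e+11 m = 389.7 Gm.
(b) e = (rₐ − rₚ) / (rₐ + rₚ) = (7.152e+11 − 6.414e+10) / (7.152e+11 + 6.414e+10) ≈ 0.8354.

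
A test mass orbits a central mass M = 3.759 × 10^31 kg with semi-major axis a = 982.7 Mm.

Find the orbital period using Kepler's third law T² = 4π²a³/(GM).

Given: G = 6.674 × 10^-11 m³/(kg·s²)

Convert to SI: a = 982.7 Mm = 9.827e+08 m.
GM = G · M = 6.674e-11 · 3.759e+31 = 2.50876e+21 m³/s².
Kepler's third law: T = 2π √(a³ / GM).
Substituting a = 9.827e+08 m and GM = 2.50876e+21 m³/s²:
T = 2π √((9.827e+08)³ / 2.50876e+21) s
T ≈ 3864 s = 1.073 hours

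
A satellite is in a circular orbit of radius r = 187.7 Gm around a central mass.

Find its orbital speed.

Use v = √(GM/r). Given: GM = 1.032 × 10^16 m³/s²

Convert to SI: r = 187.7 Gm = 1.877e+11 m.
For a circular orbit, gravity supplies the centripetal force, so v = √(GM / r).
v = √(1.032e+16 / 1.877e+11) m/s ≈ 234.5 m/s = 234.5 m/s.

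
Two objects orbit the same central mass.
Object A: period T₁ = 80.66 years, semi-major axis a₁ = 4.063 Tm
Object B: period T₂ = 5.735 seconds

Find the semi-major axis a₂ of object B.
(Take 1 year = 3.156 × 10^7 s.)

Convert to SI: T₁ = 80.66 years = 2.54563e+09 s; a₁ = 4.063 Tm = 4.063e+12 m.
Kepler's third law: (T₁/T₂)² = (a₁/a₂)³ ⇒ a₂ = a₁ · (T₂/T₁)^(2/3).
T₂/T₁ = 5.735 / 2.54563e+09 = 2.25288e-09.
a₂ = 4.063e+12 · (2.25288e-09)^(2/3) m ≈ 6.982e+06 m = 6.982 Mm.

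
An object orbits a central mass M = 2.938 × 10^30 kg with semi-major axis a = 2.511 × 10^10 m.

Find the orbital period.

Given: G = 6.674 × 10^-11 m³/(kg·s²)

GM = G · M = 6.674e-11 · 2.938e+30 = 1.96082e+20 m³/s².
Kepler's third law: T = 2π √(a³ / GM).
Substituting a = 2.511e+10 m and GM = 1.96082e+20 m³/s²:
T = 2π √((2.511e+10)³ / 1.96082e+20) s
T ≈ 1.785e+06 s = 20.66 days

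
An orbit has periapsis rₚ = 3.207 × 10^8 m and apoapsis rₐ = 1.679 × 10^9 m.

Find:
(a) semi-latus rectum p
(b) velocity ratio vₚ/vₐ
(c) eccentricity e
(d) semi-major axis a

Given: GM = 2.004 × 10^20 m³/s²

(a) From a = (rₚ + rₐ)/2 = 9.9985e+08 m and e = (rₐ − rₚ)/(rₐ + rₚ) = 0.679252, p = a(1 − e²) = 9.9985e+08 · (1 − (0.679252)²) ≈ 5.385e+08 m
(b) Conservation of angular momentum (rₚvₚ = rₐvₐ) gives vₚ/vₐ = rₐ/rₚ = 1.679e+09/3.207e+08 ≈ 5.235
(c) e = (rₐ − rₚ)/(rₐ + rₚ) = (1.679e+09 − 3.207e+08)/(1.679e+09 + 3.207e+08) ≈ 0.6793
(d) a = (rₚ + rₐ)/2 = (3.207e+08 + 1.679e+09)/2 ≈ 9.998e+08 m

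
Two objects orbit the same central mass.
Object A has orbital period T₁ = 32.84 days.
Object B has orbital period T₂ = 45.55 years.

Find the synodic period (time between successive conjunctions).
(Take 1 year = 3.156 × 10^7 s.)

Convert to SI: T₁ = 32.84 days = 2.83738e+06 s; T₂ = 45.55 years = 1.43756e+09 s.
T_syn = |T₁ · T₂ / (T₁ − T₂)|.
T_syn = |2.83738e+06 · 1.43756e+09 / (2.83738e+06 − 1.43756e+09)| s ≈ 2.843e+06 s = 32.9 days.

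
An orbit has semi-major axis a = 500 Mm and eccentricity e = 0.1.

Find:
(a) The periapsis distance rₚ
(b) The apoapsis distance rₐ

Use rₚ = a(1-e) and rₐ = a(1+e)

Convert to SI: a = 500 Mm = 5e+08 m.
(a) rₚ = a(1 − e) = 5e+08 · (1 − 0.1) = 5e+08 · 0.9 ≈ 4.5e+08 m = 450 Mm.
(b) rₐ = a(1 + e) = 5e+08 · (1 + 0.1) = 5e+08 · 1.1 ≈ 5.5e+08 m = 550 Mm.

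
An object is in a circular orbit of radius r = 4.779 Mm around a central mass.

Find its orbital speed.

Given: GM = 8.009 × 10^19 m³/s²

Convert to SI: r = 4.779 Mm = 4.779e+06 m.
For a circular orbit, gravity supplies the centripetal force, so v = √(GM / r).
v = √(8.009e+19 / 4.779e+06) m/s ≈ 4.094e+06 m/s = 4094 km/s.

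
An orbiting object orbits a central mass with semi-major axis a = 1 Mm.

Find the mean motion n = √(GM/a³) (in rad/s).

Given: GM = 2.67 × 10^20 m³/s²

Convert to SI: a = 1 Mm = 1e+06 m.
n = √(GM / a³).
n = √(2.67e+20 / (1e+06)³) rad/s ≈ 16.34 rad/s.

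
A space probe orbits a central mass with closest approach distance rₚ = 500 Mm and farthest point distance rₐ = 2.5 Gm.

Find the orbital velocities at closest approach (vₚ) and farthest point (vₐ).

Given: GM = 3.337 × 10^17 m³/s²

Convert to SI: rₚ = 500 Mm = 5e+08 m; rₐ = 2.5 Gm = 2.5e+09 m.
Use the vis-viva equation v² = GM(2/r − 1/a) with a = (rₚ + rₐ)/2 = (5e+08 + 2.5e+09)/2 = 1.5e+09 m.
vₚ = √(GM · (2/rₚ − 1/a)) = √(3.337e+17 · (2/5e+08 − 1/1.5e+09)) m/s ≈ 3.335e+04 m/s = 33.35 km/s.
vₐ = √(GM · (2/rₐ − 1/a)) = √(3.337e+17 · (2/2.5e+09 − 1/1.5e+09)) m/s ≈ 6670 m/s = 6.67 km/s.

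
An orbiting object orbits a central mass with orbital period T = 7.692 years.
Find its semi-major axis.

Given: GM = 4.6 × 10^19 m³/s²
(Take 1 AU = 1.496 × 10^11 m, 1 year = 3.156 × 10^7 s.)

Convert to SI: T = 7.692 years = 2.4276e+08 s.
Invert Kepler's third law: a = (GM · T² / (4π²))^(1/3).
Substituting T = 2.4276e+08 s and GM = 4.6e+19 m³/s²:
a = (4.6e+19 · (2.4276e+08)² / (4π²))^(1/3) m
a ≈ 4.095e+11 m = 2.737 AU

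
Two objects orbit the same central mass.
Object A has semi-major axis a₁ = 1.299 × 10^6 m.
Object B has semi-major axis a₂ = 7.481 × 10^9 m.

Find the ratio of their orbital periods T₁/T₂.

From Kepler's third law, (T₁/T₂)² = (a₁/a₂)³, so T₁/T₂ = (a₁/a₂)^(3/2).
a₁/a₂ = 1.299e+06 / 7.481e+09 = 0.00017364.
T₁/T₂ = (0.00017364)^(3/2) ≈ 2.288e-06.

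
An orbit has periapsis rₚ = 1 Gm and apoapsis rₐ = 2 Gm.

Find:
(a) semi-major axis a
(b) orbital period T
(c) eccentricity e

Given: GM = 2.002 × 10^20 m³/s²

Convert to SI: rₚ = 1 Gm = 1e+09 m; rₐ = 2 Gm = 2e+09 m.
(a) a = (rₚ + rₐ)/2 = (1e+09 + 2e+09)/2 ≈ 1.5e+09 m
(b) With a = (rₚ + rₐ)/2 = 1.5e+09 m, T = 2π √(a³/GM) = 2π √((1.5e+09)³/2.002e+20) s ≈ 2.58e+04 s
(c) e = (rₐ − rₚ)/(rₐ + rₚ) = (2e+09 − 1e+09)/(2e+09 + 1e+09) ≈ 0.3333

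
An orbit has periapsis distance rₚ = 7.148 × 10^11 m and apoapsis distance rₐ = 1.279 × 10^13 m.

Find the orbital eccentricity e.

e = (rₐ − rₚ) / (rₐ + rₚ).
e = (1.279e+13 − 7.148e+11) / (1.279e+13 + 7.148e+11) = 1.20752e+13 / 1.35048e+13 ≈ 0.8941.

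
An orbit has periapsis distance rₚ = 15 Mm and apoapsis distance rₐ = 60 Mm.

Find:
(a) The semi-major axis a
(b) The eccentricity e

Convert to SI: rₚ = 15 Mm = 1.5e+07 m; rₐ = 60 Mm = 6e+07 m.
(a) a = (rₚ + rₐ) / 2 = (1.5e+07 + 6e+07) / 2 ≈ 3.75e+07 m = 37.5 Mm.
(b) e = (rₐ − rₚ) / (rₐ + rₚ) = (6e+07 − 1.5e+07) / (6e+07 + 1.5e+07) ≈ 0.6.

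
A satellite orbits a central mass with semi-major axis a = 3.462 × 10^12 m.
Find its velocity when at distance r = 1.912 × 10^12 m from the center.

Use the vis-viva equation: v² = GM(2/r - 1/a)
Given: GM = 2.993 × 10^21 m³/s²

Vis-viva: v = √(GM · (2/r − 1/a)).
2/r − 1/a = 2/1.912e+12 − 1/3.462e+12 = 7.57175e-13 m⁻¹.
v = √(2.993e+21 · 7.57175e-13) m/s ≈ 4.76e+04 m/s = 47.6 km/s.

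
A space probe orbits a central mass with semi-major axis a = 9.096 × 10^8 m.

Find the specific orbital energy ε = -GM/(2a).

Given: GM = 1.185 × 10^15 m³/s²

ε = −GM / (2a).
ε = −1.185e+15 / (2 · 9.096e+08) J/kg ≈ -6.514e+05 J/kg = -651.4 kJ/kg.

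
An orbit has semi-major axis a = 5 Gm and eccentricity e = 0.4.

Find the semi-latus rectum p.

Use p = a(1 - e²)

Convert to SI: a = 5 Gm = 5e+09 m.
p = a (1 − e²).
p = 5e+09 · (1 − (0.4)²) = 5e+09 · 0.84 ≈ 4.2e+09 m = 4.2 Gm.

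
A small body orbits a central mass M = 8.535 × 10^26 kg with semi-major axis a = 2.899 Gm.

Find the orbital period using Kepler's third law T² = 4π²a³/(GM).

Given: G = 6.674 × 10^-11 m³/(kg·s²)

Convert to SI: a = 2.899 Gm = 2.899e+09 m.
GM = G · M = 6.674e-11 · 8.535e+26 = 5.69626e+16 m³/s².
Kepler's third law: T = 2π √(a³ / GM).
Substituting a = 2.899e+09 m and GM = 5.69626e+16 m³/s²:
T = 2π √((2.899e+09)³ / 5.69626e+16) s
T ≈ 4.109e+06 s = 47.56 days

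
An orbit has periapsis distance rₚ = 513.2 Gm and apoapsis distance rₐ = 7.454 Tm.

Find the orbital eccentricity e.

Convert to SI: rₚ = 513.2 Gm = 5.132e+11 m; rₐ = 7.454 Tm = 7.454e+12 m.
e = (rₐ − rₚ) / (rₐ + rₚ).
e = (7.454e+12 − 5.132e+11) / (7.454e+12 + 5.132e+11) = 6.9408e+12 / 7.9672e+12 ≈ 0.8712.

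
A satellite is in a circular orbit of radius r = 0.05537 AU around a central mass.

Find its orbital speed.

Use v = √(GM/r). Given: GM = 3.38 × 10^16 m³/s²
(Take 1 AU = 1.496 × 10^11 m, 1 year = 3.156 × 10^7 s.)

Convert to SI: r = 0.05537 AU = 8.28335e+09 m.
For a circular orbit, gravity supplies the centripetal force, so v = √(GM / r).
v = √(3.38e+16 / 8.28335e+09) m/s ≈ 2020 m/s = 0.4261 AU/year.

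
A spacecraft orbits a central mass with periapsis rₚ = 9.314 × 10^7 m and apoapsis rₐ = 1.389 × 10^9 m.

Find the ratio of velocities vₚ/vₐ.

Conservation of angular momentum gives rₚvₚ = rₐvₐ, so vₚ/vₐ = rₐ/rₚ.
vₚ/vₐ = 1.389e+09 / 9.314e+07 ≈ 14.91.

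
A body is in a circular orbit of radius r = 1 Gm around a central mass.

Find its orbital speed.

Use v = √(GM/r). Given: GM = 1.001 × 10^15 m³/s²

Convert to SI: r = 1 Gm = 1e+09 m.
For a circular orbit, gravity supplies the centripetal force, so v = √(GM / r).
v = √(1.001e+15 / 1e+09) m/s ≈ 1000 m/s = 1 km/s.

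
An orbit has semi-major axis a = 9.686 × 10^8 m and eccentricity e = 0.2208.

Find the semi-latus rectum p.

p = a (1 − e²).
p = 9.686e+08 · (1 − (0.2208)²) = 9.686e+08 · 0.951247 ≈ 9.214e+08 m = 9.214 × 10^8 m.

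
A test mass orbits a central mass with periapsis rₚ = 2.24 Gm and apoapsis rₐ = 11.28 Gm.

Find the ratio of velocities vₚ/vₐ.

Convert to SI: rₚ = 2.24 Gm = 2.24e+09 m; rₐ = 11.28 Gm = 1.128e+10 m.
Conservation of angular momentum gives rₚvₚ = rₐvₐ, so vₚ/vₐ = rₐ/rₚ.
vₚ/vₐ = 1.128e+10 / 2.24e+09 ≈ 5.036.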